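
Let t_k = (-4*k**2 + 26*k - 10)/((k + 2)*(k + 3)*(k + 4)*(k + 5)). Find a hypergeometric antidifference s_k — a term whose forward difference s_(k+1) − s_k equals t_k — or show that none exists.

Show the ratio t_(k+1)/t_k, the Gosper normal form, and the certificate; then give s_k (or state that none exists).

r(k) = (2*k**3 - 5*k**2 - 24*k - 12)/(2*k**3 - k**2 - 73*k + 30) after simplifying.
A = k + 2, B = k + 6, C = k**2 - 13*k/2 + 5/2.
Need (k + 2)·f(k+1) − (k + 5)·f(k) = k**2 - 13*k/2 + 5/2.
Bound: deg f ≤ 3.
Coefficient equations give f(k) = k*(k - 11)*(k - 4)/24.
So s_k = (B(k−1)f/C)·t_k = (k*(k - 11)*(k - 4)*(k + 5)/(12*(2*k**2 - 13*k + 5)))·t_k = -k*(k**2 - 15*k + 44)/(6*(k + 2)*(k + 3)*(k + 4)).
s_(k+1) − s_k = 2*(-2*k**2 + 13*k - 5)/(k**4 + 14*k**3 + 71*k**2 + 154*k + 120) = t_k.

s_k = -k*(k**2 - 15*k + 44)/(6*(k + 2)*(k + 3)*(k + 4))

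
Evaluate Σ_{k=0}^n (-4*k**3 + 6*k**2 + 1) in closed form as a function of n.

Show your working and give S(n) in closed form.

Step 1: r(k) = (4*k**3 + 6*k**2 - 3)/(4*k**3 - 6*k**2 - 1).
Factor: A=1; B=1; C=k**3 - 3*k**2/2 - 1/4.
Solve (1)·f(k+1) − (1)·f(k) = k**3 - 3*k**2/2 - 1/4.
Bound: deg f ≤ 4.
Solve for f: f(k) = k*(k**3 - 4*k**2 + 4*k - 2)/4 (degree 4 ≤ 4).
So s_k = (B(k−1)f/C)·t_k = (k*(k**3 - 4*k**2 + 4*k - 2)/(4*k**3 - 6*k**2 - 1))·t_k = k*(-k**3 + 4*k**2 - 4*k + 2).
Verify: -4*k**3 + 6*k**2 + 1 matches t_k.
Σ_(k=0)^n t_k = s_(n+1) − s_(0) = (-n**4 + 2*n**2 + 2*n + 1) − (0), i.e. -n**4 + 2*n**2 + 2*n + 1.

S(n) = -n**4 + 2*n**2 + 2*n + 1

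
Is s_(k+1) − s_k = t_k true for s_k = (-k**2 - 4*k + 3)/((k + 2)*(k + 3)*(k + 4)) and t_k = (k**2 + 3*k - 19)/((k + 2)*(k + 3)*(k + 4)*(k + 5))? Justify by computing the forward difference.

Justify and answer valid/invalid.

s_(k+1) = (-4*k - (k + 1)**2 - 1)/((k + 3)*(k + 4)*(k + 5))
s_(k+1) − s_k = (k**2 + 3*k - 19)/(k**4 + 14*k**3 + 71*k**2 + 154*k + 120)
(s_(k+1) − s_k) − t_k = 0

valid; difference matches t_k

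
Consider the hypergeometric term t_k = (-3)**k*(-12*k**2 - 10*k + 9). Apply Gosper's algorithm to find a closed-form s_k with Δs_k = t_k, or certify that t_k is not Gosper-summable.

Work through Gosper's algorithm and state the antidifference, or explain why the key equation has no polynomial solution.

s_k = (-3)**k*(3*k**2 - 2*k - 3)

Compute t_(k+1)/t_k: get 3*(-12*k**2 - 34*k - 13)/(12*k**2 + 10*k - 9).
Gosper form: A/B · C(k+1)/C(k) with A=-3, B=1, C=k**2 + 5*k/6 - 3/4.
Set up (-3)·f(k+1) − (1)·f(k) − (k**2 + 5*k/6 - 3/4) = 0.
deg f ≤ 2 (via 0,0,2).
Solving with deg f ≤ 2: f(k) = -(3*k**2 - 2*k - 3)/12.
R(k) = B(k−1)·f(k)/C(k) = -(3*k**2 - 2*k - 3)/(12*k**2 + 10*k - 9); s_k = R·t_k = (-3)**k*(3*k**2 - 2*k - 3).
Check: Δs_k = (-3)**k*(-12*k**2 - 10*k + 9). ✓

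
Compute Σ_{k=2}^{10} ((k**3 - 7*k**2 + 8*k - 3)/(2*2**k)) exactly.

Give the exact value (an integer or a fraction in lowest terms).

r(k) = (k**3 - 4*k**2 - 3*k - 1)/(2*(k**3 - 7*k**2 + 8*k - 3)) after simplifying.
Factor: A=1/2; B=1; C=k**3 - 7*k**2 + 8*k - 3.
Set up (1/2)·f(k+1) − (1)·f(k) − (k**3 - 7*k**2 + 8*k - 3) = 0.
d = 3 from the (0,0,3) case.
Match coefficients ⇒ f(k) = -2*(k**3 - 4*k**2 + 3*k - 3).
Certificate R = B(k−1)f/C = -2*(k**3 - 4*k**2 + 3*k - 3)/(k**3 - 7*k**2 + 8*k - 3) gives s_k = (-k**3 + 4*k**2 - 3*k + 3)/2**k.
s_(k+1) − s_k = (k**3 - 7*k**2 + 8*k - 3)/(2*2**k) = t_k.
Telescoping: Σ = s_(11) − s_(2) = -877/2048 − (5/4) = -3437/2048.

Σ = -3437/2048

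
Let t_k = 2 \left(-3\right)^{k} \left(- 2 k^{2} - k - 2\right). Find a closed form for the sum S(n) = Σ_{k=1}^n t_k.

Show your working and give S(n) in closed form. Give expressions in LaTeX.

S(n) = - 3 \left(-3\right)^{n} n^{2} - 3 \left(-3\right)^{n} n - 3 \left(-3\right)^{n} + 3

Ratio r(k) = 3*(-2*k**2 - 5*k - 5)/(2*k**2 + k + 2).
So A=-3 and B=1, with C=k**2 + k/2 + 1.
Key eq: (-3)·f(k+1) = (1)·f(k) + (k**2 + k/2 + 1).
Bound: deg f ≤ 2.
Solving with deg f ≤ 2: f(k) = -(k**2 - k + 1)/4.
Then R = B(k−1)f/C = -(k**2 - k + 1)/(2*(2*k**2 + k + 2)), so s_k = R(k)·t_k = (-3)**k*(k**2 - k + 1).
Δs = 2*(-3)**k*(-2*k**2 - k - 2), as required.
Telescope: S(n) = s_(n+1) − s_(1) = (-3)**(n + 1)*(n**2 + n + 1) − (-3) = -3*(-3)**n*n**2 - 3*(-3)**n*n - 3*(-3)**n + 3.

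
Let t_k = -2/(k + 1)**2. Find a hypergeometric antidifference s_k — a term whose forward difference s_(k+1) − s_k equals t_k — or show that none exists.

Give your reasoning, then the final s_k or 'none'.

none — t_k is not Gosper-summable

r(k) = (k + 1)**2/(k + 2)**2 after simplifying.
Take A(k)=k**2 + 2*k + 1, B(k)=k**2 + 4*k + 4, C(k)=1.
Solve (k**2 + 2*k + 1)·f(k+1) − (k**2 + 2*k + 1)·f(k) = 1.
Degrees (2,2,0) ⇒ d ≤ 0.
Put f(k) = c0: A·f(k+1) − B(k−1)·f(k) − C = -1; need -1 = 0 — inconsistent ⇒ no f, not summable.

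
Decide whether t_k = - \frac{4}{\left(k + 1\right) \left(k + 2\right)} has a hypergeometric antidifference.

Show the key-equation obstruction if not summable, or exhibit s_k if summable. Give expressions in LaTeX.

Step 1: r(k) = (k + 1)/(k + 3).
Gosper form: A/B · C(k+1)/C(k) with A=k + 1, B=k + 3, C=1.
Set up (k + 1)·f(k+1) − (k + 2)·f(k) − (1) = 0.
From deg A=1, deg B=1, deg C=0: d=1.
Solve for f: f(k) = k (degree 1 ≤ 1).
Get s_k = R·t_k = -4*k/(k + 1) with R(k) = B(k−1)f(k)/C(k) = k*(k + 2).
Δs = -4/(k**2 + 3*k + 2), as required.

Yes. s_k = - \frac{4 k}{k + 1}.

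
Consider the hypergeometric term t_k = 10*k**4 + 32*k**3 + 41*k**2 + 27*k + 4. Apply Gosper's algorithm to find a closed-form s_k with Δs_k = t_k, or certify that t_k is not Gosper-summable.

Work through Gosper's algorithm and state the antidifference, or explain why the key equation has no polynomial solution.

s_k = k*(2*k**4 + 3*k**3 + k**2 + k - 3)

r(k) = (10*k**4 + 72*k**3 + 197*k**2 + 245*k + 114)/(10*k**4 + 32*k**3 + 41*k**2 + 27*k + 4) after simplifying.
A = 1, B = 1, C = k**4 + 16*k**3/5 + 41*k**2/10 + 27*k/10 + 2/5.
Key eq: (1)·f(k+1) = (1)·f(k) + (k**4 + 16*k**3/5 + 41*k**2/10 + 27*k/10 + 2/5).
Bound: deg f ≤ 5.
A polynomial solution: f(k) = k*(2*k**4 + 3*k**3 + k**2 + k - 3)/10.
Certificate R = B(k−1)f/C = k*(2*k**4 + 3*k**3 + k**2 + k - 3)/((5*k + 1)*(2*k**3 + 6*k**2 + 7*k + 4)) gives s_k = k*(2*k**4 + 3*k**3 + k**2 + k - 3).
s_(k+1) − s_k = 10*k**4 + 32*k**3 + 41*k**2 + 27*k + 4 = t_k.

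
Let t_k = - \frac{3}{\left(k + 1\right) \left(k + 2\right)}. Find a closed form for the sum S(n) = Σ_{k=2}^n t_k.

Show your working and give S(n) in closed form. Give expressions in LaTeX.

S(n) = \frac{1 - n}{n + 2}

Step 1: r(k) = (k + 1)/(k + 3).
Factor: A=k + 1; B=k + 3; C=1.
Solve (k + 1)·f(k+1) − (k + 2)·f(k) = 1.
d = 1 from the (1,1,0) case.
Coefficient equations give f(k) = k.
So s_k = (B(k−1)f/C)·t_k = (k*(k + 2))·t_k = -3*k/(k + 1).
s_(k+1) − s_k = -3/(k**2 + 3*k + 2) = t_k.
Evaluate: s_(n+1) = 3*(-n - 1)/(n + 2); subtract s_(2) = -2 ⇒ S(n) = (1 - n)/(n + 2).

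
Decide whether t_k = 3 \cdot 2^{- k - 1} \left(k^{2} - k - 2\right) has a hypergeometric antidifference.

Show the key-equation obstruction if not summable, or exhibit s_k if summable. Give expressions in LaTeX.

Yes. s_k = 3 \cdot 2^{- k} k \left(- k - 1\right).

Compute t_(k+1)/t_k: get (k**2 + k - 2)/(2*(k**2 - k - 2)).
Normal form (A,B,C) = (1/2, 1, k**2 - k - 2).
Set up (1/2)·f(k+1) − (1)·f(k) − (k**2 - k - 2) = 0.
Bound: deg f ≤ 2.
Match coefficients ⇒ f(k) = -2*k*(k + 1).
R(k) = B(k−1)·f(k)/C(k) = -2*k/(k - 2); s_k = R·t_k = 3*k*(-k - 1)/2**k.
Check: Δs_k = 3*(k - 2)*(k + 1)/(2*2**k). ✓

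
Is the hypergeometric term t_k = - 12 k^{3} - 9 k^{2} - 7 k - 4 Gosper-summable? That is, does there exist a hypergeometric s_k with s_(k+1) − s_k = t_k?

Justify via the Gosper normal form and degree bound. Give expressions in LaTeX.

Yes. s_k = k \left(- 3 k^{3} + 3 k^{2} - 2 k - 2\right).

Ratio r(k) = (12*k**3 + 45*k**2 + 61*k + 32)/(12*k**3 + 9*k**2 + 7*k + 4).
Gosper form: A/B · C(k+1)/C(k) with A=1, B=1, C=k**3 + 3*k**2/4 + 7*k/12 + 1/3.
Need (1)·f(k+1) − (1)·f(k) = k**3 + 3*k**2/4 + 7*k/12 + 1/3.
Degrees (0,0,3) ⇒ d ≤ 4.
A polynomial solution: f(k) = k*(3*k**3 - 3*k**2 + 2*k + 2)/12.
R(k) = B(k−1)·f(k)/C(k) = k*(3*k**3 - 3*k**2 + 2*k + 2)/(12*k**3 + 9*k**2 + 7*k + 4); s_k = R·t_k = k*(-3*k**3 + 3*k**2 - 2*k - 2).
s_(k+1) − s_k = -12*k**3 - 9*k**2 - 7*k - 4 = t_k.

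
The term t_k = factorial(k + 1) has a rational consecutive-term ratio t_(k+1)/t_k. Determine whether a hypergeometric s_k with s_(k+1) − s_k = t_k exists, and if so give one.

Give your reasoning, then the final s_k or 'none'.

t_(k+1)/t_k = k + 2.
A = k + 2, B = 1, C = 1.
Solve (k + 2)·f(k+1) − (1)·f(k) = 1.
From deg A=1, deg B=0, deg C=0: d=-1.
Negative degree bound (-1): no f exists, t_k not Gosper-summable.

none — t_k is not Gosper-summable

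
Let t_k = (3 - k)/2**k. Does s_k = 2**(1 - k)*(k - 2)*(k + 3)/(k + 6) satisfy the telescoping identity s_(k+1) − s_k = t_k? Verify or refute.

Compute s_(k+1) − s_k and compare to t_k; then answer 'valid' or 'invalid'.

Invalid: residual 3*(k**2 + 5*k - 22)/(2**k*(k**2 + 13*k + 42)) ≠ 0.

s_(k+1) = (k - 1)*(k + 4)/(2**k*(k + 7))
s_(k+1) − s_k = (-k**3 - 7*k**2 + 12*k + 60)/(2**k*(k**2 + 13*k + 42))
(s_(k+1) − s_k) − t_k = 3*(k**2 + 5*k - 22)/(2**k*(k**2 + 13*k + 42))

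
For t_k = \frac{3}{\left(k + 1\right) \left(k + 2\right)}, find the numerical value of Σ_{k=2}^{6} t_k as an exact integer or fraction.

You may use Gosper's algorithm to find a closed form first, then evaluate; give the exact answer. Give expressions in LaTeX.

Step 1: r(k) = (k + 1)/(k + 3).
Take A(k)=k + 1, B(k)=k + 3, C(k)=1.
Solve (k + 1)·f(k+1) − (k + 2)·f(k) = 1.
Bound: deg f ≤ 1.
Coefficient equations give f(k) = k.
So s_k = (B(k−1)f/C)·t_k = (k*(k + 2))·t_k = 3*k/(k + 1).
Δs = 3/(k**2 + 3*k + 2), as required.
Σ_(k=2)^(6) t_k = s_(7) − s_(2) = 21/8 − (2) = 5/8.

Σ = 5/8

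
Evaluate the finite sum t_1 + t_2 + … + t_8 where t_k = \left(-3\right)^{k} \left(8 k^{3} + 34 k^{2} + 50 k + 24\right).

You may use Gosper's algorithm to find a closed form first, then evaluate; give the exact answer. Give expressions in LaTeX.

Σ = 35429376

r(k) = 3*(-4*k**3 - 29*k**2 - 71*k - 58)/(4*k**3 + 17*k**2 + 25*k + 12) after simplifying.
So A=-3 and B=1, with C=k**3 + 17*k**2/4 + 25*k/4 + 3.
Set up (-3)·f(k+1) − (1)·f(k) − (k**3 + 17*k**2/4 + 25*k/4 + 3) = 0.
Bound: deg f ≤ 3.
A polynomial solution: f(k) = -k*(k + 1)**2/4.
R(k) = B(k−1)·f(k)/C(k) = -k*(k + 1)/(4*k**2 + 13*k + 12); s_k = R·t_k = -2*(-3)**k*k*(k**2 + 2*k + 1).
s_(k+1) − s_k = (-3)**k*(8*k**3 + 34*k**2 + 50*k + 24) = t_k.
Sum = s_(9) − s_(1); s_(9) = 35429400, s_(1) = 24 ⇒ 35429376.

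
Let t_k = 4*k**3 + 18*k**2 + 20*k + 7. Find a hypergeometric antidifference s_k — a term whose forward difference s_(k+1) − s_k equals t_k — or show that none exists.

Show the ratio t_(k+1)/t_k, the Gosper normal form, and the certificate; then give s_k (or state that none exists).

t_(k+1)/t_k = (4*k**3 + 30*k**2 + 68*k + 49)/(4*k**3 + 18*k**2 + 20*k + 7).
Normal form (A,B,C) = (1, 1, k**3 + 9*k**2/2 + 5*k + 7/4).
Need (1)·f(k+1) − (1)·f(k) = k**3 + 9*k**2/2 + 5*k + 7/4.
d = 4 from the (0,0,3) case.
Solving with deg f ≤ 4: f(k) = k**2*(k**2 + 4*k + 2)/4.
So s_k = (B(k−1)f/C)·t_k = (k**2*(k**2 + 4*k + 2)/(4*k**3 + 18*k**2 + 20*k + 7))·t_k = k**2*(k**2 + 4*k + 2).
Δs = 4*k**3 + 18*k**2 + 20*k + 7, as required.

s_k = k**2*(k**2 + 4*k + 2)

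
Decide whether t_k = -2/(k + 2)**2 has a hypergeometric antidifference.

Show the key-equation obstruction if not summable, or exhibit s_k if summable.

Ratio r(k) = (k + 2)**2/(k + 3)**2.
Take A(k)=k**2 + 4*k + 4, B(k)=k**2 + 6*k + 9, C(k)=1.
Solve (k**2 + 4*k + 4)·f(k+1) − (k**2 + 4*k + 4)·f(k) = 1.
From deg A=2, deg B=2, deg C=0: d=0.
Write f(k) = c0. Then LHS − RHS = -1, requiring -1 = 0: contradictory. No certificate.

No — t_k has no hypergeometric antidifference.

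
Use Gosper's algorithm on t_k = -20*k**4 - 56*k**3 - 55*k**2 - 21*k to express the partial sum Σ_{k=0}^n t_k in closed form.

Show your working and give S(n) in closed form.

t_(k+1)/t_k = (20*k**4 + 136*k**3 + 343*k**2 + 379*k + 152)/(k*(20*k**3 + 56*k**2 + 55*k + 21)).
Take A(k)=1, B(k)=1, C(k)=k**4 + 14*k**3/5 + 11*k**2/4 + 21*k/20.
Solve (1)·f(k+1) − (1)·f(k) = k**4 + 14*k**3/5 + 11*k**2/4 + 21*k/20.
Degrees (0,0,4) ⇒ d ≤ 5.
Solve for f: f(k) = k*(k - 1)*(4*k**3 + 8*k**2 + 5*k + 2)/20 (degree 5 ≤ 5).
So s_k = (B(k−1)f/C)·t_k = ((k - 1)*(4*k**3 + 8*k**2 + 5*k + 2)/(20*k**3 + 56*k**2 + 55*k + 21))·t_k = k*(-4*k**4 - 4*k**3 + 3*k**2 + 3*k + 2).
Verify: k*(-20*k**3 - 56*k**2 - 55*k - 21) matches t_k.
Telescope: S(n) = s_(n+1) − s_(0) = n*(-4*n**4 - 24*n**3 - 53*n**2 - 52*n - 19) − (0) = n*(-4*n**4 - 24*n**3 - 53*n**2 - 52*n - 19).

S(n) = n*(-4*n**4 - 24*n**3 - 53*n**2 - 52*n - 19)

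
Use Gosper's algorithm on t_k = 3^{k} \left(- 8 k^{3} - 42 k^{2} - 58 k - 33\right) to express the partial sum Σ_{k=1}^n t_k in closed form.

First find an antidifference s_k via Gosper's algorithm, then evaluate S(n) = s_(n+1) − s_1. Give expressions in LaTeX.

S(n) = - 12 \cdot 3^{n} n^{3} - 45 \cdot 3^{n} n^{2} - 60 \cdot 3^{n} n - 36 \cdot 3^{n} + 36

Step 1: r(k) = 3*(8*k**3 + 66*k**2 + 166*k + 141)/(8*k**3 + 42*k**2 + 58*k + 33).
Gosper form: A/B · C(k+1)/C(k) with A=3, B=1, C=k**3 + 21*k**2/4 + 29*k/4 + 33/8.
Solve (3)·f(k+1) − (1)·f(k) = k**3 + 21*k**2/4 + 29*k/4 + 33/8.
d = 3 from the (0,0,3) case.
Match coefficients ⇒ f(k) = (k + 1)*(4*k**2 - k + 3)/8.
R(k) = B(k−1)·f(k)/C(k) = (k + 1)*(4*k**2 - k + 3)/(8*k**3 + 42*k**2 + 58*k + 33); s_k = R·t_k = 3**k*(-4*k**3 - 3*k**2 - 2*k - 3).
Δs = 3**k*(-8*k**3 - 42*k**2 - 58*k - 33), as required.
s_(n+1) = 3**(n + 1)*(-4*n**3 - 15*n**2 - 20*n - 12) and s_(1) = -36, so S(n) = -12*3**n*n**3 - 45*3**n*n**2 - 60*3**n*n - 36*3**n + 36.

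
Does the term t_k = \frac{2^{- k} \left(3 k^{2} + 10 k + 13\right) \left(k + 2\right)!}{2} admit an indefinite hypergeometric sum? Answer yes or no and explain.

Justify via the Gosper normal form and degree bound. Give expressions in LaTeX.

Step 1: r(k) = (k + 3)*(10*k + 3*(k + 1)**2 + 23)/(2*(3*k**2 + 10*k + 13)).
A = k/2 + 3/2, B = 1, C = k**2 + 10*k/3 + 13/3.
Solve (k/2 + 3/2)·f(k+1) − (1)·f(k) = k**2 + 10*k/3 + 13/3.
Degrees (1,0,2) ⇒ d ≤ 1.
Solving with deg f ≤ 1: f(k) = 2*(3*k + 4)/3.
Then R = B(k−1)f/C = 2*(3*k + 4)/(3*k**2 + 10*k + 13), so s_k = R(k)·t_k = (3*k + 4)*factorial(k + 2)/2**k.
s_(k+1) − s_k = (3*k**2 + 10*k + 13)*factorial(k + 2)/(2*2**k) = t_k.

Yes. s_k = 2^{- k} \left(3 k + 4\right) \left(k + 2\right)!.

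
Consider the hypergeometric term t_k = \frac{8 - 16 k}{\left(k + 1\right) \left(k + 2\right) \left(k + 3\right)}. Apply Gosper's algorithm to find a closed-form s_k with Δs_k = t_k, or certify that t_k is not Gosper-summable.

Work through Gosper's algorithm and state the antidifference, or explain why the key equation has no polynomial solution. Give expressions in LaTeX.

Compute t_(k+1)/t_k: get (k + 1)*(2*k + 1)/((k + 4)*(2*k - 1)).
So A=k + 1 and B=k + 4, with C=k - 1/2.
Set up (k + 1)·f(k+1) − (k + 3)·f(k) − (k - 1/2) = 0.
From deg A=1, deg B=1, deg C=1: d=2.
Coefficient equations give f(k) = k*(k - 5)/8.
Then R = B(k−1)f/C = k*(k - 5)*(k + 3)/(4*(2*k - 1)), so s_k = R(k)·t_k = -2*k*(k - 5)/((k + 1)*(k + 2)).
Δs = 8*(1 - 2*k)/(k**3 + 6*k**2 + 11*k + 6), as required.

s_k = - \frac{2 k \left(k - 5\right)}{\left(k + 1\right) \left(k + 2\right)}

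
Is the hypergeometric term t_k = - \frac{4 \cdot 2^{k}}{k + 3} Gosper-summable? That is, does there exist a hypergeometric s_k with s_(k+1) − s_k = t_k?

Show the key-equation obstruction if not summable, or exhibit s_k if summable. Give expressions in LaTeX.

No; the degree bound rules out any f.

Step 1: r(k) = 2*(k + 3)/(k + 4).
Gosper form: A/B · C(k+1)/C(k) with A=2*k + 6, B=k + 4, C=1.
Need (2*k + 6)·f(k+1) − (k + 3)·f(k) = 1.
From deg A=1, deg B=1, deg C=0: d=-1.
Bound -1 < 0, so the key equation has no polynomial solution.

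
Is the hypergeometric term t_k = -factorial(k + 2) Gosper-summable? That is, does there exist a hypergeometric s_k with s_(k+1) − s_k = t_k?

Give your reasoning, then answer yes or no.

Compute t_(k+1)/t_k: get k + 3.
Factor: A=k + 3; B=1; C=1.
Need (k + 3)·f(k+1) − (1)·f(k) = 1.
Degrees (1,0,0) ⇒ d ≤ -1.
Negative degree bound (-1): no f exists, t_k not Gosper-summable.

No — t_k has no hypergeometric antidifference.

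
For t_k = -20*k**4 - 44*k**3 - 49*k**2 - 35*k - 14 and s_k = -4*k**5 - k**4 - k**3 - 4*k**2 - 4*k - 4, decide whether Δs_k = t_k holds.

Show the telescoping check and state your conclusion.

s_(k+1) = -4*k**5 - 21*k**4 - 45*k**3 - 53*k**2 - 39*k - 18
s_(k+1) − s_k = -20*k**4 - 44*k**3 - 49*k**2 - 35*k - 14
(s_(k+1) − s_k) − t_k = 0

Valid: the claim telescopes to t_k.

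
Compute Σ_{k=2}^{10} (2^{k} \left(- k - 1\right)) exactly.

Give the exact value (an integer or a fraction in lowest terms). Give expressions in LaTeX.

Step 1: r(k) = 2*(k + 2)/(k + 1).
Factor: A=2; B=1; C=k + 1.
Set up (2)·f(k+1) − (1)·f(k) − (k + 1) = 0.
Degrees (0,0,1) ⇒ d ≤ 1.
A polynomial solution: f(k) = k - 1.
R(k) = B(k−1)·f(k)/C(k) = (k - 1)/(k + 1); s_k = R·t_k = 2**k*(1 - k).
s_(k+1) − s_k = 2**k*(-k - 1) = t_k.
Sum = s_(11) − s_(2); s_(11) = -20480, s_(2) = -4 ⇒ -20476.

Σ = -20476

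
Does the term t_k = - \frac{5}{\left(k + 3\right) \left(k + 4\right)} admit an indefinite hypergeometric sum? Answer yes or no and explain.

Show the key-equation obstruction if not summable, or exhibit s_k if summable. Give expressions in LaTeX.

Compute t_(k+1)/t_k: get (k + 3)/(k + 5).
So A=k + 3 and B=k + 5, with C=1.
f must satisfy (k + 3)·f(k+1) − (k + 4)·f(k) = 1.
Degrees (1,1,0) ⇒ d ≤ 1.
Solving with deg f ≤ 1: f(k) = k/3.
So s_k = (B(k−1)f/C)·t_k = (k*(k + 4)/3)·t_k = -5*k/(3*k + 9).
Δs = -5/(k**2 + 7*k + 12), as required.

Yes. s_k = - \frac{5 k}{3 k + 9}.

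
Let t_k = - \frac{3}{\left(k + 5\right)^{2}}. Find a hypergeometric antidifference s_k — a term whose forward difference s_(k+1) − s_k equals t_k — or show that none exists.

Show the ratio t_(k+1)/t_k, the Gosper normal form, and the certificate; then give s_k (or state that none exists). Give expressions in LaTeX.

Ratio r(k) = (k + 5)**2/(k + 6)**2.
Factor: A=k**2 + 10*k + 25; B=k**2 + 12*k + 36; C=1.
Key eq: (k**2 + 10*k + 25)·f(k+1) = (k**2 + 10*k + 25)·f(k) + (1).
deg f ≤ 0 (via 2,2,0).
Write f(k) = c0. Then LHS − RHS = -1, requiring -1 = 0: contradictory. No certificate.

none — t_k is not Gosper-summable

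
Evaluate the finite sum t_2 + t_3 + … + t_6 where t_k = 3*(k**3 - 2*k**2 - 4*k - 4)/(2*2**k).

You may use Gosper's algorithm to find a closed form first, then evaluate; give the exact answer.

Σ = 27/64

Compute t_(k+1)/t_k: get (k**3 + k**2 - 5*k - 9)/(2*(k**3 - 2*k**2 - 4*k - 4)).
Gosper form: A/B · C(k+1)/C(k) with A=1/2, B=1, C=k**3 - 2*k**2 - 4*k - 4.
f must satisfy (1/2)·f(k+1) − (1)·f(k) = k**3 - 2*k**2 - 4*k - 4.
d = 3 from the (0,0,3) case.
A polynomial solution: f(k) = -2*(k**3 + k**2 + k - 1).
So s_k = (B(k−1)f/C)·t_k = (-2*(k**3 + k**2 + k - 1)/(k**3 - 2*k**2 - 4*k - 4))·t_k = 3*(-k**3 - k**2 - k + 1)/2**k.
Check: Δs_k = 3*(k**3 - 2*k**2 - 4*k - 4)/(2*2**k). ✓
Sum = s_(7) − s_(2); s_(7) = -597/64, s_(2) = -39/4 ⇒ 27/64.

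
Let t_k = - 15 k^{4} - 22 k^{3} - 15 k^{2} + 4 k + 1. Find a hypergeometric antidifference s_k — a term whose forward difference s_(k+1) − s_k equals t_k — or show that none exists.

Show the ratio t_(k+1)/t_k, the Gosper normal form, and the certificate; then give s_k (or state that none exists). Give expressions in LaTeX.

s_k = k \left(- 3 k^{4} + 2 k^{3} + k^{2} + 4 k - 3\right)

Compute t_(k+1)/t_k: get (15*k**4 + 82*k**3 + 171*k**2 + 152*k + 47)/(15*k**4 + 22*k**3 + 15*k**2 - 4*k - 1).
Factor: A=1; B=1; C=k**4 + 22*k**3/15 + k**2 - 4*k/15 - 1/15.
Set up (1)·f(k+1) − (1)·f(k) − (k**4 + 22*k**3/15 + k**2 - 4*k/15 - 1/15) = 0.
From deg A=0, deg B=0, deg C=4: d=5.
Solve for f: f(k) = k*(3*k**4 - 2*k**3 - k**2 - 4*k + 3)/15 (degree 5 ≤ 5).
Certificate R = B(k−1)f/C = k*(3*k**4 - 2*k**3 - k**2 - 4*k + 3)/(15*k**4 + 22*k**3 + 15*k**2 - 4*k - 1) gives s_k = k*(-3*k**4 + 2*k**3 + k**2 + 4*k - 3).
Verify: -15*k**4 - 22*k**3 - 15*k**2 + 4*k + 1 matches t_k.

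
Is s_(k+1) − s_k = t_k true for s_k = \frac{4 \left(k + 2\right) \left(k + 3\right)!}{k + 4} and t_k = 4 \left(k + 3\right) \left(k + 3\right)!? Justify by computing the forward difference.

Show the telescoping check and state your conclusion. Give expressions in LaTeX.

s_(k+1) = 4*(k + 3)*factorial(k + 4)/(k + 5)
s_(k+1) − s_k = 4*(k**3 + 10*k**2 + 33*k + 38)*factorial(k + 3)/((k + 4)*(k + 5))
(s_(k+1) − s_k) − t_k = -8*(k**2 + 7*k + 11)*factorial(k + 3)/((k + 4)*(k + 5))

Invalid: residual - \frac{8 \left(k^{2} + 7 k + 11\right) \left(k + 3\right)!}{\left(k + 4\right) \left(k + 5\right)} ≠ 0.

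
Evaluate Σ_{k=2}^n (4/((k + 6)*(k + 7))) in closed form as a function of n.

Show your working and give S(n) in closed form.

S(n) = (n - 1)/(2*(n + 7))

t_(k+1)/t_k = (k + 6)/(k + 8).
Gosper form: A/B · C(k+1)/C(k) with A=k + 6, B=k + 8, C=1.
Set up (k + 6)·f(k+1) − (k + 7)·f(k) − (1) = 0.
Bound: deg f ≤ 1.
Coefficient equations give f(k) = k/6.
R(k) = B(k−1)·f(k)/C(k) = k*(k + 7)/6; s_k = R·t_k = 2*k/(3*(k + 6)).
s_(k+1) − s_k = 4/(k**2 + 13*k + 42) = t_k.
Evaluate: s_(n+1) = 2*(n + 1)/(3*(n + 7)); subtract s_(2) = 1/6 ⇒ S(n) = (n - 1)/(2*(n + 7)).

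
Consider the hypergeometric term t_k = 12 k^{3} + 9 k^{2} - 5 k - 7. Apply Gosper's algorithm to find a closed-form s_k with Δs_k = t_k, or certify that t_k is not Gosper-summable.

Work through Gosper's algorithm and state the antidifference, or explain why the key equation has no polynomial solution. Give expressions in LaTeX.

t_(k+1)/t_k = (12*k**3 + 45*k**2 + 49*k + 9)/(12*k**3 + 9*k**2 - 5*k - 7).
Gosper form: A/B · C(k+1)/C(k) with A=1, B=1, C=k**3 + 3*k**2/4 - 5*k/12 - 7/12.
f must satisfy (1)·f(k+1) − (1)·f(k) = k**3 + 3*k**2/4 - 5*k/12 - 7/12.
Degrees (0,0,3) ⇒ d ≤ 4.
Match coefficients ⇒ f(k) = k*(3*k**3 - 3*k**2 - 4*k - 3)/12.
R(k) = B(k−1)·f(k)/C(k) = k*(3*k**3 - 3*k**2 - 4*k - 3)/(12*k**3 + 9*k**2 - 5*k - 7); s_k = R·t_k = k*(3*k**3 - 3*k**2 - 4*k - 3).
Δs = 12*k**3 + 9*k**2 - 5*k - 7, as required.

s_k = k \left(3 k^{3} - 3 k^{2} - 4 k - 3\right)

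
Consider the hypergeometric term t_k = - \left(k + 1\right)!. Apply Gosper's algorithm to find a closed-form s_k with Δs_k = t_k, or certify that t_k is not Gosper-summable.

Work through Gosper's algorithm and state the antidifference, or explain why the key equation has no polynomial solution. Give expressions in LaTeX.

none (Gosper's algorithm certifies no s_k)

Step 1: r(k) = k + 2.
A = k + 2, B = 1, C = 1.
Solve (k + 2)·f(k+1) − (1)·f(k) = 1.
Degrees (1,0,0) ⇒ d ≤ -1.
Bound -1 < 0, so the key equation has no polynomial solution.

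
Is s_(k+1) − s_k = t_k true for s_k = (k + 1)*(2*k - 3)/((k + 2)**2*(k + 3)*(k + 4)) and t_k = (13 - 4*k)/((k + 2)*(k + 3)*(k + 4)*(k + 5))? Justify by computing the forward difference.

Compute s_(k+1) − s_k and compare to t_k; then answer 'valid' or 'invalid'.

s_(k+1) = (k + 2)*(2*k - 1)/((k + 3)**2*(k + 4)*(k + 5))
s_(k+1) − s_k = (-(k + 1)*(k + 3)*(k + 5)*(2*k - 3) + (k + 2)**3*(2*k - 1))/((k + 2)**2*(k + 3)**2*(k + 4)*(k + 5))
(s_(k+1) − s_k) − t_k = (6*k**2 + 2*k - 41)/(k**6 + 19*k**5 + 147*k**4 + 593*k**3 + 1316*k**2 + 1524*k + 720)

Invalid: residual (6*k**2 + 2*k - 41)/(k**6 + 19*k**5 + 147*k**4 + 593*k**3 + 1316*k**2 + 1524*k + 720) ≠ 0.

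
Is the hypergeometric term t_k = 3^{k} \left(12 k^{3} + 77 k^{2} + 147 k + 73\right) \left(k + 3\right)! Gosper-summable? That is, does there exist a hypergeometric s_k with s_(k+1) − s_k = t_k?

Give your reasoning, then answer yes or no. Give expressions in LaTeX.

The ratio is 3*(12*k**4 + 161*k**3 + 789*k**2 + 1657*k + 1236)/(12*k**3 + 77*k**2 + 147*k + 73).
Take A(k)=3*k + 12, B(k)=1, C(k)=k**3 + 77*k**2/12 + 49*k/4 + 73/12.
Key eq: (3*k + 12)·f(k+1) = (1)·f(k) + (k**3 + 77*k**2/12 + 49*k/4 + 73/12).
d = 2 from the (1,0,3) case.
Match coefficients ⇒ f(k) = (k + 1)*(4*k - 1)/12.
So s_k = (B(k−1)f/C)·t_k = ((k + 1)*(4*k - 1)/(12*k**3 + 77*k**2 + 147*k + 73))·t_k = 3**k*(k + 1)*(4*k - 1)*factorial(k + 3).
s_(k+1) − s_k = 3**k*(12*k**3 + 77*k**2 + 147*k + 73)*factorial(k + 3) = t_k.

Yes. s_k = 3^{k} \left(k + 1\right) \left(4 k - 1\right) \left(k + 3\right)!.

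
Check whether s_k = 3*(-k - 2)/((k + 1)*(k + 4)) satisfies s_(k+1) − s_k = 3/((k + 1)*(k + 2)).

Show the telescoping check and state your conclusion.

s_(k+1) = 3*(-k - 3)/((k + 2)*(k + 5))
s_(k+1) − s_k = 3*(k**2 + 5*k + 8)/(k**4 + 12*k**3 + 49*k**2 + 78*k + 40)
(s_(k+1) − s_k) − t_k = 12*(-k - 3)/(k**4 + 12*k**3 + 49*k**2 + 78*k + 40)

Invalid: residual 12*(-k - 3)/(k**4 + 12*k**3 + 49*k**2 + 78*k + 40) ≠ 0.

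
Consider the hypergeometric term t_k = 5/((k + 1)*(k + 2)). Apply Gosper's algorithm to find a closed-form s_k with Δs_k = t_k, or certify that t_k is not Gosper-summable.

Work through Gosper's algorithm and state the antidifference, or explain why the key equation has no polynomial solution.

t_(k+1)/t_k = (k + 1)/(k + 3).
Gosper form: A/B · C(k+1)/C(k) with A=k + 1, B=k + 3, C=1.
Set up (k + 1)·f(k+1) − (k + 2)·f(k) − (1) = 0.
From deg A=1, deg B=1, deg C=0: d=1.
Match coefficients ⇒ f(k) = k.
So s_k = (B(k−1)f/C)·t_k = (k*(k + 2))·t_k = 5*k/(k + 1).
Verify: 5/(k**2 + 3*k + 2) matches t_k.

s_k = 5*k/(k + 1)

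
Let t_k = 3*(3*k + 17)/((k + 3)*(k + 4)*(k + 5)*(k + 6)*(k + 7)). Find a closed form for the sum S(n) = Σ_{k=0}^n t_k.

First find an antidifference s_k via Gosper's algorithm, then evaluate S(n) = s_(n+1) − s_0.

r(k) = (k + 3)*(3*k + 20)/((k + 8)*(3*k + 17)) after simplifying.
Normal form (A,B,C) = (k + 3, k + 8, k + 17/3).
Key eq: (k + 3)·f(k+1) = (k + 7)·f(k) + (k + 17/3).
From deg A=1, deg B=1, deg C=1: d=4.
A polynomial solution: f(k) = k*(k + 5)*(k**2 + 13*k + 54)/216.
Certificate R = B(k−1)f/C = k*(k + 5)*(k + 7)*(k**2 + 13*k + 54)/(72*(3*k + 17)) gives s_k = k*(k**2 + 13*k + 54)/(24*(k**3 + 13*k**2 + 54*k + 72)).
Δs = 3*(3*k + 17)/(k**5 + 25*k**4 + 245*k**3 + 1175*k**2 + 2754*k + 2520), as required.
Evaluate: s_(n+1) = (n**3 + 16*n**2 + 83*n + 68)/(24*(n**3 + 16*n**2 + 83*n + 140)); subtract s_(0) = 0 ⇒ S(n) = (n**3 + 16*n**2 + 83*n + 68)/(24*(n**3 + 16*n**2 + 83*n + 140)).

S(n) = (n**3 + 16*n**2 + 83*n + 68)/(24*(n**3 + 16*n**2 + 83*n + 140))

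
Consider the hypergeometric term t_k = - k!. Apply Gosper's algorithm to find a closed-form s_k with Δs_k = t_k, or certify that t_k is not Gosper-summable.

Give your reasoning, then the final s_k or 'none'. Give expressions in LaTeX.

r(k) = k + 1 after simplifying.
Normal form (A,B,C) = (k + 1, 1, 1).
f must satisfy (k + 1)·f(k+1) − (1)·f(k) = 1.
Bound: deg f ≤ -1.
Negative degree bound (-1): no f exists, t_k not Gosper-summable.

none — t_k is not Gosper-summable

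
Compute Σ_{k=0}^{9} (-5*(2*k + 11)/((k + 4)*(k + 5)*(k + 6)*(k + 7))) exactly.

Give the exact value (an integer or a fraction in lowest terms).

Σ = -125/672

r(k) = (k + 4)*(2*k + 13)/((k + 8)*(2*k + 11)) after simplifying.
Gosper form: A/B · C(k+1)/C(k) with A=k + 4, B=k + 8, C=k + 11/2.
f must satisfy (k + 4)·f(k+1) − (k + 7)·f(k) = k + 11/2.
d = 3 from the (1,1,1) case.
Solving with deg f ≤ 3: f(k) = k*(k + 5)*(k + 10)/48.
Get s_k = R·t_k = 5*k*(-k - 10)/(24*(k**2 + 10*k + 24)) with R(k) = B(k−1)f(k)/C(k) = k*(k + 5)*(k + 7)*(k + 10)/(24*(2*k + 11)).
Verify: 5*(-2*k - 11)/(k**4 + 22*k**3 + 179*k**2 + 638*k + 840) matches t_k.
Sum = s_(10) − s_(0); s_(10) = -125/672, s_(0) = 0 ⇒ -125/672.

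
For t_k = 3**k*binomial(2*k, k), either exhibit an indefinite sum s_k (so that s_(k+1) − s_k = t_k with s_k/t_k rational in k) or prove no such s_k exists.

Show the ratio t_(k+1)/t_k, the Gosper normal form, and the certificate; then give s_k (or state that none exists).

not Gosper-summable; s_k does not exist

Ratio r(k) = 6*(2*k + 1)/(k + 1).
Factor: A=12*k + 6; B=k + 1; C=1.
f must satisfy (12*k + 6)·f(k+1) − (k)·f(k) = 1.
Bound: deg f ≤ -1.
deg f ≤ -1 is impossible — no certificate.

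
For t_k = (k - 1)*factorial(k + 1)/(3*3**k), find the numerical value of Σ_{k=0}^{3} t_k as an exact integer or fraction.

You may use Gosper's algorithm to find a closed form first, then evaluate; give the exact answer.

Σ = 13/27

Step 1: r(k) = k*(k + 2)/(3*(k - 1)).
Gosper form: A/B · C(k+1)/C(k) with A=k/3 + 2/3, B=1, C=k - 1.
Need (k/3 + 2/3)·f(k+1) − (1)·f(k) = k - 1.
deg f ≤ 0 (via 1,0,1).
Solve for f: f(k) = 3 (degree 0 ≤ 0).
R(k) = B(k−1)·f(k)/C(k) = 3/(k - 1); s_k = R·t_k = factorial(k + 1)/3**k.
Δs = (k - 1)*factorial(k + 1)/(3*3**k), as required.
Σ_(k=0)^(3) t_k = s_(4) − s_(0) = 40/27 − (1) = 13/27.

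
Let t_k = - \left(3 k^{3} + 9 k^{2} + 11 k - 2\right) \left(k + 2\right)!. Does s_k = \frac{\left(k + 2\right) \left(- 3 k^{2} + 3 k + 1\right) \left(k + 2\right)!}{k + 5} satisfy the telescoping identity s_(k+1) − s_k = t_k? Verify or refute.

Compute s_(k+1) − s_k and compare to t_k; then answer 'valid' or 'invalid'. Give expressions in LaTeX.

Invalid: residual \frac{3 \left(3 k^{4} + 24 k^{3} + 53 k^{2} + 56 k - 9\right) \left(k + 2\right)!}{\left(k + 5\right) \left(k + 6\right)} ≠ 0.

s_(k+1) = -(k + 3)*(3*k**2 + 3*k - 1)*factorial(k + 3)/(k + 6)
s_(k+1) − s_k = -(3*k**5 + 33*k**4 + 128*k**3 + 230*k**2 + 140*k - 33)*factorial(k + 2)/((k + 5)*(k + 6))
(s_(k+1) − s_k) − t_k = 3*(3*k**4 + 24*k**3 + 53*k**2 + 56*k - 9)*factorial(k + 2)/((k + 5)*(k + 6))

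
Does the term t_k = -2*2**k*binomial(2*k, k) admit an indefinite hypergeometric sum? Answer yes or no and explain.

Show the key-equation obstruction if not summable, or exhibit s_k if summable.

The ratio is 4*(2*k + 1)/(k + 1).
Factor: A=8*k + 4; B=k + 1; C=1.
Solve (8*k + 4)·f(k+1) − (k)·f(k) = 1.
d = -1 from the (1,1,0) case.
Negative degree bound (-1): no f exists, t_k not Gosper-summable.

No — negative degree bound, so no certificate f.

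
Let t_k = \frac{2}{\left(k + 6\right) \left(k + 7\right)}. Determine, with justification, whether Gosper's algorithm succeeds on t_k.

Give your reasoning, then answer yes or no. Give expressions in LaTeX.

Yes. s_k = \frac{k}{3 \left(k + 6\right)}.

Step 1: r(k) = (k + 6)/(k + 8).
Gosper form: A/B · C(k+1)/C(k) with A=k + 6, B=k + 8, C=1.
Key eq: (k + 6)·f(k+1) = (k + 7)·f(k) + (1).
deg f ≤ 1 (via 1,1,0).
A polynomial solution: f(k) = k/6.
So s_k = (B(k−1)f/C)·t_k = (k*(k + 7)/6)·t_k = k/(3*(k + 6)).
s_(k+1) − s_k = 2/(k**2 + 13*k + 42) = t_k.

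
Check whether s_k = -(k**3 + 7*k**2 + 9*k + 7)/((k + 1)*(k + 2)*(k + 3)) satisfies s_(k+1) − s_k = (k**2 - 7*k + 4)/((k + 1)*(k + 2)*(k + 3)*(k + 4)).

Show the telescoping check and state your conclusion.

s_(k+1) = (-9*k - (k + 1)**3 - 7*(k + 1)**2 - 16)/((k + 2)*(k + 3)*(k + 4))
s_(k+1) − s_k = (k**2 - 7*k + 4)/(k**4 + 10*k**3 + 35*k**2 + 50*k + 24)
(s_(k+1) − s_k) − t_k = 0

valid; difference matches t_k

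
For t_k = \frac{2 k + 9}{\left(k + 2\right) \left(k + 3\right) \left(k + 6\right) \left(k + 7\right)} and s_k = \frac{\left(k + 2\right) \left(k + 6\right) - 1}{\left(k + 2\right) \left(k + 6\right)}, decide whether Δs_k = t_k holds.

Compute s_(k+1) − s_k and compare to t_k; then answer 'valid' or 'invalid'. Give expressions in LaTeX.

valid; difference matches t_k

s_(k+1) = ((k + 3)*(k + 7) - 1)/((k + 3)*(k + 7))
s_(k+1) − s_k = (2*k + 9)/(k**4 + 18*k**3 + 113*k**2 + 288*k + 252)
(s_(k+1) − s_k) − t_k = 0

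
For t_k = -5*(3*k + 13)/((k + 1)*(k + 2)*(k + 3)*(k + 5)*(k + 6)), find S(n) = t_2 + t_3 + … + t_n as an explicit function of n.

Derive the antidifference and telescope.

r(k) = (k + 1)*(k + 5)*(3*k + 16)/((k + 4)*(k + 7)*(3*k + 13)) after simplifying.
Gosper form: A/B · C(k+1)/C(k) with A=k + 1, B=k + 7, C=k**2 + 25*k/3 + 52/3.
Need (k + 1)·f(k+1) − (k + 6)·f(k) = k**2 + 25*k/3 + 52/3.
Degrees (1,1,2) ⇒ d ≤ 5.
A polynomial solution: f(k) = k*(k + 3)*(k + 4)*(k**2 + 8*k + 17)/30.
Certificate R = B(k−1)f/C = k*(k + 3)*(k + 6)*(k**2 + 8*k + 17)/(10*(3*k + 13)) gives s_k = k*(-k**2 - 8*k - 17)/(2*(k**3 + 8*k**2 + 17*k + 10)).
s_(k+1) − s_k = 5*(-3*k - 13)/(k**5 + 17*k**4 + 107*k**3 + 307*k**2 + 396*k + 180) = t_k.
Telescope: S(n) = s_(n+1) − s_(2) = (-n**3 - 11*n**2 - 36*n - 26)/(2*(n**3 + 11*n**2 + 36*n + 36)) − (-37/84) = 5*(-n**3 - 11*n**2 - 36*n + 48)/(84*(n**3 + 11*n**2 + 36*n + 36)).

S(n) = 5*(-n**3 - 11*n**2 - 36*n + 48)/(84*(n**3 + 11*n**2 + 36*n + 36))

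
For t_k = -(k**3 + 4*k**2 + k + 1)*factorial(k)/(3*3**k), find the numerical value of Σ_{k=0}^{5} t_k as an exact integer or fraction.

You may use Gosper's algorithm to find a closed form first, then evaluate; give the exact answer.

t_(k+1)/t_k = (k + 1)*(k + (k + 1)**3 + 4*(k + 1)**2 + 2)/(3*(k**3 + 4*k**2 + k + 1)).
Factor: A=k/3 + 1/3; B=1; C=k**3 + 4*k**2 + k + 1.
Key eq: (k/3 + 1/3)·f(k+1) = (1)·f(k) + (k**3 + 4*k**2 + k + 1).
deg f ≤ 2 (via 1,0,3).
Solve for f: f(k) = 3*(k**2 + 4*k + 2) (degree 2 ≤ 2).
R(k) = B(k−1)·f(k)/C(k) = 3*(k**2 + 4*k + 2)/(k**3 + 4*k**2 + k + 1); s_k = R·t_k = -(k**2 + 4*k + 2)*factorial(k)/3**k.
Check: Δs_k = -(k**3 + 4*k**2 + k + 1)*factorial(k)/(3*3**k). ✓
Σ_(k=0)^(5) t_k = s_(6) − s_(0) = -4960/81 − (-2) = -4798/81.

Σ = -4798/81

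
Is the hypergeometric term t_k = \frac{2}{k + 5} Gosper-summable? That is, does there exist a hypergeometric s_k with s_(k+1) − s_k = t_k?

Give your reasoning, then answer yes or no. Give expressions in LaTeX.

r(k) = (k + 5)/(k + 6) after simplifying.
Factor: A=k + 5; B=k + 6; C=1.
Solve (k + 5)·f(k+1) − (k + 5)·f(k) = 1.
d = 0 from the (1,1,0) case.
f = c0 ⇒ A·f(k+1) − B(k−1)·f(k) − C = -1. The system {-1 = 0} is inconsistent; no antidifference.

No — key equation has no polynomial f.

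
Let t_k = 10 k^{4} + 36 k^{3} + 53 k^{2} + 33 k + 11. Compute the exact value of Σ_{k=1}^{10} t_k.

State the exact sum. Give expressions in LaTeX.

The ratio is (10*k**4 + 76*k**3 + 221*k**2 + 287*k + 143)/(10*k**4 + 36*k**3 + 53*k**2 + 33*k + 11).
Normal form (A,B,C) = (1, 1, k**4 + 18*k**3/5 + 53*k**2/10 + 33*k/10 + 11/10).
f must satisfy (1)·f(k+1) − (1)·f(k) = k**4 + 18*k**3/5 + 53*k**2/10 + 33*k/10 + 11/10.
From deg A=0, deg B=0, deg C=4: d=5.
Solving with deg f ≤ 5: f(k) = k*(2*k**4 + 4*k**3 + 3*k**2 - k + 3)/10.
Get s_k = R·t_k = k*(2*k**4 + 4*k**3 + 3*k**2 - k + 3) with R(k) = B(k−1)f(k)/C(k) = k*(2*k**4 + 4*k**3 + 3*k**2 - k + 3)/(10*k**4 + 36*k**3 + 53*k**2 + 33*k + 11).
Verify: 10*k**4 + 36*k**3 + 53*k**2 + 33*k + 11 matches t_k.
Σ_(k=1)^(10) t_k = s_(11) − s_(1) = 384571 − (11) = 384560.

Σ = 384560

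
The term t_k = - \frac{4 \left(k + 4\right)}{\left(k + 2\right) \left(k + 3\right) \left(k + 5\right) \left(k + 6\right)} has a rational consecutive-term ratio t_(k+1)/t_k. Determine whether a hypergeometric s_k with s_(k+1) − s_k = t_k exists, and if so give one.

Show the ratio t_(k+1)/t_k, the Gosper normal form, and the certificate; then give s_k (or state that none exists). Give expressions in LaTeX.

The ratio is (k + 2)*(k + 5)**2/((k + 4)**2*(k + 7)).
Take A(k)=k + 2, B(k)=k + 7, C(k)=k**2 + 8*k + 16.
Set up (k + 2)·f(k+1) − (k + 6)·f(k) − (k**2 + 8*k + 16) = 0.
deg f ≤ 4 (via 1,1,2).
Coefficient equations give f(k) = k*(k + 3)*(k + 4)*(k + 7)/20.
Then R = B(k−1)f/C = k*(k + 3)*(k + 6)*(k + 7)/(20*(k + 4)), so s_k = R(k)·t_k = k*(-k - 7)/(5*(k**2 + 7*k + 10)).
s_(k+1) − s_k = 4*(-k - 4)/(k**4 + 16*k**3 + 91*k**2 + 216*k + 180) = t_k.

s_k = \frac{k \left(- k - 7\right)}{5 \left(k^{2} + 7 k + 10\right)}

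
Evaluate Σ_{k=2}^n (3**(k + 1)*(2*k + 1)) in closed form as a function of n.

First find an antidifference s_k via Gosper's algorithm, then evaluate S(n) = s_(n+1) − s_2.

S(n) = 9*3**n*n - 27

r(k) = 3*(2*k + 3)/(2*k + 1) after simplifying.
Gosper form: A/B · C(k+1)/C(k) with A=3, B=1, C=k + 1/2.
Key eq: (3)·f(k+1) = (1)·f(k) + (k + 1/2).
Degrees (0,0,1) ⇒ d ≤ 1.
Solve for f: f(k) = (k - 1)/2 (degree 1 ≤ 1).
R(k) = B(k−1)·f(k)/C(k) = (k - 1)/(2*k + 1); s_k = R·t_k = 3**(k + 1)*(k - 1).
Check: Δs_k = 3**(k + 1)*(2*k + 1). ✓
s_(n+1) = 3**(n + 2)*n and s_(2) = 27, so S(n) = 9*3**n*n - 27.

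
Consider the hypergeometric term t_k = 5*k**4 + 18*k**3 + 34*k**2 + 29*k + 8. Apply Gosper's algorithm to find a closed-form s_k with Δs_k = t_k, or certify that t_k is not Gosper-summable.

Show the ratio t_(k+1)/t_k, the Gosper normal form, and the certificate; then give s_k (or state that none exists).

Step 1: r(k) = (5*k**4 + 38*k**3 + 118*k**2 + 171*k + 94)/(5*k**4 + 18*k**3 + 34*k**2 + 29*k + 8).
Factor: A=1; B=1; C=k**4 + 18*k**3/5 + 34*k**2/5 + 29*k/5 + 8/5.
f must satisfy (1)·f(k+1) − (1)·f(k) = k**4 + 18*k**3/5 + 34*k**2/5 + 29*k/5 + 8/5.
Bound: deg f ≤ 5.
A polynomial solution: f(k) = k*(k + 1)*(k**3 + k**2 + 3*k - 1)/5.
Then R = B(k−1)f/C = k*(k**3 + k**2 + 3*k - 1)/(5*k**3 + 13*k**2 + 21*k + 8), so s_k = R(k)·t_k = k*(k**4 + 2*k**3 + 4*k**2 + 2*k - 1).
s_(k+1) − s_k = 5*k**4 + 18*k**3 + 34*k**2 + 29*k + 8 = t_k.

s_k = k*(k**4 + 2*k**3 + 4*k**2 + 2*k - 1)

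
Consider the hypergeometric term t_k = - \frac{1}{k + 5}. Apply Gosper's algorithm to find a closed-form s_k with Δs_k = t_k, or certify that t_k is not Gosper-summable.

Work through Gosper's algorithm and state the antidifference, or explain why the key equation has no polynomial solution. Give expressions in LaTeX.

none (Gosper's algorithm certifies no s_k)

Compute t_(k+1)/t_k: get (k + 5)/(k + 6).
So A=k + 5 and B=k + 6, with C=1.
Solve (k + 5)·f(k+1) − (k + 5)·f(k) = 1.
Bound: deg f ≤ 0.
Generic f = c0 gives residual -1; -1 = 0 cannot hold, so t_k is not Gosper-summable.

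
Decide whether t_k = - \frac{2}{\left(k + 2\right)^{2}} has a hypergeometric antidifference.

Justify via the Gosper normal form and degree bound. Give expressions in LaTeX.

No. Not Gosper-summable.

Compute t_(k+1)/t_k: get (k + 2)**2/(k + 3)**2.
So A=k**2 + 4*k + 4 and B=k**2 + 6*k + 9, with C=1.
Key eq: (k**2 + 4*k + 4)·f(k+1) = (k**2 + 4*k + 4)·f(k) + (1).
From deg A=2, deg B=2, deg C=0: d=0.
Put f(k) = c0: A·f(k+1) − B(k−1)·f(k) − C = -1; need -1 = 0 — inconsistent ⇒ no f, not summable.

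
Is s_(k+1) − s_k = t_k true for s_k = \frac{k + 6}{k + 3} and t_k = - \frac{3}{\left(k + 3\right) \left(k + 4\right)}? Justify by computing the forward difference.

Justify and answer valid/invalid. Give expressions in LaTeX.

s_(k+1) = (k + 7)/(k + 4)
s_(k+1) − s_k = -3/(k**2 + 7*k + 12)
(s_(k+1) − s_k) − t_k = 0

valid; difference matches t_k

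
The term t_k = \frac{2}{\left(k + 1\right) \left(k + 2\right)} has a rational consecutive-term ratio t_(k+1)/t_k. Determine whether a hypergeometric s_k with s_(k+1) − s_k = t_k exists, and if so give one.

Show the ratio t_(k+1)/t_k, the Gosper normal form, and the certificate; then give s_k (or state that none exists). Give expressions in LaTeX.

t_(k+1)/t_k = (k + 1)/(k + 3).
A = k + 1, B = k + 3, C = 1.
Need (k + 1)·f(k+1) − (k + 2)·f(k) = 1.
deg f ≤ 1 (via 1,1,0).
Solving with deg f ≤ 1: f(k) = k.
Then R = B(k−1)f/C = k*(k + 2), so s_k = R(k)·t_k = 2*k/(k + 1).
Check: Δs_k = 2/(k**2 + 3*k + 2). ✓

s_k = \frac{2 k}{k + 1}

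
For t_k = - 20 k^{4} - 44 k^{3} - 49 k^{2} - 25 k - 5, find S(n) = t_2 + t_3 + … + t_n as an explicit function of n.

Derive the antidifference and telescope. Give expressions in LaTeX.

r(k) = (20*k**4 + 124*k**3 + 301*k**2 + 335*k + 143)/(20*k**4 + 44*k**3 + 49*k**2 + 25*k + 5) after simplifying.
Take A(k)=1, B(k)=1, C(k)=k**4 + 11*k**3/5 + 49*k**2/20 + 5*k/4 + 1/4.
f must satisfy (1)·f(k+1) − (1)·f(k) = k**4 + 11*k**3/5 + 49*k**2/20 + 5*k/4 + 1/4.
deg f ≤ 5 (via 0,0,4).
Solving with deg f ≤ 5: f(k) = k**2*(4*k**3 + k**2 + k - 1)/20.
Get s_k = R·t_k = k**2*(-4*k**3 - k**2 - k + 1) with R(k) = B(k−1)f(k)/C(k) = k**2*(4*k**3 + k**2 + k - 1)/(20*k**4 + 44*k**3 + 49*k**2 + 25*k + 5).
Check: Δs_k = -20*k**4 - 44*k**3 - 49*k**2 - 25*k - 5. ✓
s_(n+1) = -4*n**5 - 21*n**4 - 45*n**3 - 48*n**2 - 25*n - 5 and s_(2) = -148, so S(n) = -4*n**5 - 21*n**4 - 45*n**3 - 48*n**2 - 25*n + 143.

S(n) = - 4 n^{5} - 21 n^{4} - 45 n^{3} - 48 n^{2} - 25 n + 143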